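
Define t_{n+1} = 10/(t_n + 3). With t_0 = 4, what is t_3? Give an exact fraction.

310/163

t_1 = 10/(4 + 3) = 10/7.
t_2 = 10/(10/7 + 3) = 70/31.
t_3 = 10/(70/31 + 3) = 310/163.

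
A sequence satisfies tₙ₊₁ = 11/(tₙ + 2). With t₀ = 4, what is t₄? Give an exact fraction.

1232/477

t₁ = 11/(4 + 2) = 11/6.
t₂ = 11/(11/6 + 2) = 66/23.
t₃ = 11/(66/23 + 2) = 253/112.
t₄ = 11/(253/112 + 2) = 1232/477.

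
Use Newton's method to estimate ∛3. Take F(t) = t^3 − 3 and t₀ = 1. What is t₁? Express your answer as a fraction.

F'(t) = 3t^2.
F(1) = −2, F'(1) = 3, so t₁ = 1 − (−2)/3 = 5/3.

5/3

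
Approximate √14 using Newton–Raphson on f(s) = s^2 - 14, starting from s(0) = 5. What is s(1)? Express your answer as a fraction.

39/10

f'(s) = 2s.
f(5) = 11, f'(5) = 10, so s(1) = 5 - 11/10 = 39/10.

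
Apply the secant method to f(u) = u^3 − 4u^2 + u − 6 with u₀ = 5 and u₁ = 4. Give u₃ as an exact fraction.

6125/1489

f(5) = 24, f(4) = −2. u₂ = 4 − (−2)·(4 − 5)/((−2) − 24) = 53/13.
f(4) = −2, f(53/13) = −1416/2197. u₃ = (53/13) − (−1416/2197)·((53/13) − 4)/((−1416/2197) − (−2)) = 6125/1489.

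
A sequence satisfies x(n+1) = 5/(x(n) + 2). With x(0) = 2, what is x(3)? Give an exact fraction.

x(1) = 5/(2 + 2) = 5/4.
x(2) = 5/(5/4 + 2) = 20/13.
x(3) = 5/(20/13 + 2) = 65/46.

65/46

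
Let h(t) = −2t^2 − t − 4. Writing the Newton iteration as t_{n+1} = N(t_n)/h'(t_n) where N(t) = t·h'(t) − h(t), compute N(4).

−28

h'(t) = −4t − 1.
N(t) = t·h'(t) − h(t) = t·(−4t − 1) − (−2t^2 − t − 4) = −2t^2 + 4.
N(4) = −28.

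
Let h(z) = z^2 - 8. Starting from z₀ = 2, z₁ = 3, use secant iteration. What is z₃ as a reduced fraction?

h(2) = -4, h(3) = 1. z₂ = 3 - 1·(3 - 2)/(1 - (-4)) = 14/5.
h(3) = 1, h(14/5) = -4/25. z₃ = (14/5) - (-4/25)·((14/5) - 3)/((-4/25) - 1) = 82/29.

82/29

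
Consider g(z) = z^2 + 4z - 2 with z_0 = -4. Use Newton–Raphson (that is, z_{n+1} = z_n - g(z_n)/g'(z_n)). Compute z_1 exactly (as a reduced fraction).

-9/2

g'(z) = 2z + 4.
g(-4) = -2, g'(-4) = -4, so z_1 = (-4) - (-2)/(-4) = -9/2.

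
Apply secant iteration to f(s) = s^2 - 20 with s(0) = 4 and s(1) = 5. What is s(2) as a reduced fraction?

f(4) = -4, f(5) = 5. s(2) = 5 - 5·(5 - 4)/(5 - (-4)) = 40/9.

40/9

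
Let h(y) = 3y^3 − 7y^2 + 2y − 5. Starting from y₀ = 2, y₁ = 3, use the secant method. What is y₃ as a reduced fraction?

h(2) = −5, h(3) = 19. y₂ = 3 − 19·(3 − 2)/(19 − (−5)) = 53/24.
h(3) = 19, h(53/24) = −1235/512. y₃ = (53/24) − (−1235/512)·((53/24) − 3)/((−1235/512) − 19) = 3977/1731.

3977/1731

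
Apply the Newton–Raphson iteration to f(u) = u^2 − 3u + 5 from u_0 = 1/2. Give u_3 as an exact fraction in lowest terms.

f'(u) = 2u − 3.
f(1/2) = 15/4, f'(1/2) = −2, so u_1 = (1/2) − (15/4)/(−2) = 19/8.
f(19/8) = 225/64, f'(19/8) = 7/4, so u_2 = (19/8) − (225/64)/(7/4) = 41/112.
f(41/112) = 50625/12544, f'(41/112) = −127/56, so u_3 = (41/112) − (50625/12544)/(−127/56) = 61039/28448.

61039/28448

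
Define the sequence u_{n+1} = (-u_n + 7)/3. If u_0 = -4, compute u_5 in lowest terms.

431/243

u_1 = (-(-4) + 7)/3 = 11/3.
u_2 = (-(11/3) + 7)/3 = 10/9.
u_3 = (-(10/9) + 7)/3 = 53/27.
u_4 = (-(53/27) + 7)/3 = 136/81.
u_5 = (-(136/81) + 7)/3 = 431/243.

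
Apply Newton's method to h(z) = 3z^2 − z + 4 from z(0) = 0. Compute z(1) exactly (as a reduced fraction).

h'(z) = 6z − 1.
h(0) = 4, h'(0) = −1, so z(1) = 0 − 4/(−1) = 4.

4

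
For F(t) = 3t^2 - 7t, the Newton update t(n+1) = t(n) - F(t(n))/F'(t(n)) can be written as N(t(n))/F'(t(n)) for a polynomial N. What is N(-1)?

3

F'(t) = 6t - 7.
N(t) = t·F'(t) - F(t) = t·(6t - 7) - (3t^2 - 7t) = 3t^2.
N(-1) = 3.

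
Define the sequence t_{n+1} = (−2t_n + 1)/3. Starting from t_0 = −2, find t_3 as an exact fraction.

t_1 = (−2·(−2) + 1)/3 = 5/3.
t_2 = (−2·(5/3) + 1)/3 = −7/9.
t_3 = (−2·(−7/9) + 1)/3 = 23/27.

23/27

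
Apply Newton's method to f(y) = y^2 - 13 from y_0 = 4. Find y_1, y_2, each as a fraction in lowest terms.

y_1 = 29/8, y_2 = 1673/464

f'(y) = 2y.
f(4) = 3, f'(4) = 8, so y_1 = 4 - 3/8 = 29/8.
f(29/8) = 9/64, f'(29/8) = 29/4, so y_2 = (29/8) - (9/64)/(29/4) = 1673/464.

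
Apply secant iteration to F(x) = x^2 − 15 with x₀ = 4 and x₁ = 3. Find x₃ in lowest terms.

31/8

F(4) = 1, F(3) = −6. x₂ = 3 − (−6)·(3 − 4)/((−6) − 1) = 27/7.
F(3) = −6, F(27/7) = −6/49. x₃ = (27/7) − (−6/49)·((27/7) − 3)/((−6/49) − (−6)) = 31/8.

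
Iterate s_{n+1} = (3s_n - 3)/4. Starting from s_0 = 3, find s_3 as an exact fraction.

-15/32

s_1 = (3·3 - 3)/4 = 3/2.
s_2 = (3·(3/2) - 3)/4 = 3/8.
s_3 = (3·(3/8) - 3)/4 = -15/32.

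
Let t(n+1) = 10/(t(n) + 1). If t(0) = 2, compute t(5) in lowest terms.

t(1) = 10/(2 + 1) = 10/3.
t(2) = 10/(10/3 + 1) = 30/13.
t(3) = 10/(30/13 + 1) = 130/43.
t(4) = 10/(130/43 + 1) = 430/173.
t(5) = 10/(430/173 + 1) = 1730/603.

1730/603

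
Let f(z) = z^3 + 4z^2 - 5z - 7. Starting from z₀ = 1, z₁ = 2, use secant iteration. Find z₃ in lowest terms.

f(1) = -7, f(2) = 7. z₂ = 2 - 7·(2 - 1)/(7 - (-7)) = 3/2.
f(2) = 7, f(3/2) = -17/8. z₃ = (3/2) - (-17/8)·((3/2) - 2)/((-17/8) - 7) = 118/73.

118/73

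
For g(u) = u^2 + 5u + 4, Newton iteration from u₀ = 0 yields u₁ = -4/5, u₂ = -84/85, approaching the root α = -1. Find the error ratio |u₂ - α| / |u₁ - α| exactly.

1/17

u₁ - α = -4/5 - (-1) = -4/5 + 1 = 1/5, so |u₁ - α| = 1/5.
u₂ - α = -84/85 - (-1) = -84/85 + 1 = 1/85, so |u₂ - α| = 1/85.
Ratio = (1/85) / (1/5) = 1/17.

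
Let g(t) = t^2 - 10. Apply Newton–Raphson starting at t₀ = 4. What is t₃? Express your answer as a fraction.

216401/68432

g'(t) = 2t.
g(4) = 6, g'(4) = 8, so t₁ = 4 - 6/8 = 13/4.
g(13/4) = 9/16, g'(13/4) = 13/2, so t₂ = (13/4) - (9/16)/(13/2) = 329/104.
g(329/104) = 81/10816, g'(329/104) = 329/52, so t₃ = (329/104) - (81/10816)/(329/52) = 216401/68432.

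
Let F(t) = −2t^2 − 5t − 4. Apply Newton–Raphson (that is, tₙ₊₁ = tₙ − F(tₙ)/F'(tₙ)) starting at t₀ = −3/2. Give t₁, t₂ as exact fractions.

t₁ = −1/2, t₂ = −7/6

F'(t) = −4t − 5.
F(−3/2) = −1, F'(−3/2) = 1, so t₁ = (−3/2) − (−1)/1 = −1/2.
F(−1/2) = −2, F'(−1/2) = −3, so t₂ = (−1/2) − (−2)/(−3) = −7/6.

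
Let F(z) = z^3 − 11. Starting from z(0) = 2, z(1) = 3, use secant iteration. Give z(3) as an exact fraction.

16025/7267

F(2) = −3, F(3) = 16. z(2) = 3 − 16·(3 − 2)/(16 − (−3)) = 41/19.
F(3) = 16, F(41/19) = −6528/6859. z(3) = (41/19) − (−6528/6859)·((41/19) − 3)/((−6528/6859) − 16) = 16025/7267.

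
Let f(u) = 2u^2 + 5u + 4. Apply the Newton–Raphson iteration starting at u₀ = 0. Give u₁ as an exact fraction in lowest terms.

f'(u) = 4u + 5.
f(0) = 4, f'(0) = 5, so u₁ = 0 - 4/5 = -4/5.

-4/5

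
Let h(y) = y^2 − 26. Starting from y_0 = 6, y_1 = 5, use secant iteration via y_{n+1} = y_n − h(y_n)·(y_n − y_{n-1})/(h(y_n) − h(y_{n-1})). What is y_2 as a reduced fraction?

56/11

h(6) = 10, h(5) = −1. y_2 = 5 − (−1)·(5 − 6)/((−1) − 10) = 56/11.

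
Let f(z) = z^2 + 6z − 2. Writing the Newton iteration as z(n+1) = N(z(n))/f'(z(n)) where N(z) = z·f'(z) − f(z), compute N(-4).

f'(z) = 2z + 6.
N(z) = z·f'(z) − f(z) = z·(2z + 6) − (z^2 + 6z − 2) = z^2 + 2.
N(-4) = 18.

18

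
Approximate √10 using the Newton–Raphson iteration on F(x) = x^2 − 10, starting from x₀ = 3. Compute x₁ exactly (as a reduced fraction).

19/6

F'(x) = 2x.
F(3) = −1, F'(3) = 6, so x₁ = 3 − (−1)/6 = 19/6.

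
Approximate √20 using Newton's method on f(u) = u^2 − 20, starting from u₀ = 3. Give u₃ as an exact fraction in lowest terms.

4858801/1086456

f'(u) = 2u.
f(3) = −11, f'(3) = 6, so u₁ = 3 − (−11)/6 = 29/6.
f(29/6) = 121/36, f'(29/6) = 29/3, so u₂ = (29/6) − (121/36)/(29/3) = 1561/348.
f(1561/348) = 14641/121104, f'(1561/348) = 1561/174, so u₃ = (1561/348) − (14641/121104)/(1561/174) = 4858801/1086456.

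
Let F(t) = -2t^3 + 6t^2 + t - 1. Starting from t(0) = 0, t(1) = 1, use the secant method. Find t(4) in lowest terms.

664907/1852207

F(0) = -1, F(1) = 4. t(2) = 1 - 4·(1 - 0)/(4 - (-1)) = 1/5.
F(1) = 4, F(1/5) = -72/125. t(3) = (1/5) - (-72/125)·((1/5) - 1)/((-72/125) - 4) = 43/143.
F(1/5) = -72/125, F(43/143) = -617472/2924207. t(4) = (43/143) - (-617472/2924207)·((43/143) - (1/5))/((-617472/2924207) - (-72/125)) = 664907/1852207.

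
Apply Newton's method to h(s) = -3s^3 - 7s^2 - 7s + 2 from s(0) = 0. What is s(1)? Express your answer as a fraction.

2/7

h'(s) = -9s^2 - 14s - 7.
h(0) = 2, h'(0) = -7, so s(1) = 0 - 2/(-7) = 2/7.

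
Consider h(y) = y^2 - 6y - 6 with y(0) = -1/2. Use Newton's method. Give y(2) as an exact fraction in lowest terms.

h'(y) = 2y - 6.
h(-1/2) = -11/4, h'(-1/2) = -7, so y(1) = (-1/2) - (-11/4)/(-7) = -25/28.
h(-25/28) = 121/784, h'(-25/28) = -109/14, so y(2) = (-25/28) - (121/784)/(-109/14) = -5329/6104.

-5329/6104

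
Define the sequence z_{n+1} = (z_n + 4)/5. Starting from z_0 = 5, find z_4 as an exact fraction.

z_1 = (5 + 4)/5 = 9/5.
z_2 = ((9/5) + 4)/5 = 29/25.
z_3 = ((29/25) + 4)/5 = 129/125.
z_4 = ((129/125) + 4)/5 = 629/625.

629/625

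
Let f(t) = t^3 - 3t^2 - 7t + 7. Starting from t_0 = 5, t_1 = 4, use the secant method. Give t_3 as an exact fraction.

f(5) = 22, f(4) = -5. t_2 = 4 - (-5)·(4 - 5)/((-5) - 22) = 113/27.
f(4) = -5, f(113/27) = -30250/19683. t_3 = (113/27) - (-30250/19683)·((113/27) - 4)/((-30250/19683) - (-5)) = 58177/13633.

58177/13633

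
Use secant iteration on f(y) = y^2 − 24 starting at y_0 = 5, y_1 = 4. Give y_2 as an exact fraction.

f(5) = 1, f(4) = −8. y_2 = 4 − (−8)·(4 − 5)/((−8) − 1) = 44/9.

44/9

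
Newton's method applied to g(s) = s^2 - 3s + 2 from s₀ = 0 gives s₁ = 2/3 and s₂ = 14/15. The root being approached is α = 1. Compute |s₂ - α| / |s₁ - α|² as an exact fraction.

s₁ - α = 2/3 - 1 = -1/3, so |s₁ - α| = 1/3.
s₂ - α = 14/15 - 1 = -1/15, so |s₂ - α| = 1/15.
|s₁ - α|² = 1/9.
Ratio = (1/15) / (1/9) = 3/5.

3/5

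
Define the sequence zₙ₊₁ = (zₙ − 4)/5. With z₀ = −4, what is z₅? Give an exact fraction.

−3128/3125

z₁ = ((−4) − 4)/5 = −8/5.
z₂ = ((−8/5) − 4)/5 = −28/25.
z₃ = ((−28/25) − 4)/5 = −128/125.
z₄ = ((−128/125) − 4)/5 = −628/625.
z₅ = ((−628/625) − 4)/5 = −3128/3125.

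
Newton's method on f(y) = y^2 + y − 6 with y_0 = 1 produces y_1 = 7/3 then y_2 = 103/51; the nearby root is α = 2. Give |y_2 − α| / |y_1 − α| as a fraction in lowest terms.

1/17

y_1 − α = 7/3 − 2 = 1/3, so |y_1 − α| = 1/3.
y_2 − α = 103/51 − 2 = 1/51, so |y_2 − α| = 1/51.
Ratio = (1/51) / (1/3) = 1/17.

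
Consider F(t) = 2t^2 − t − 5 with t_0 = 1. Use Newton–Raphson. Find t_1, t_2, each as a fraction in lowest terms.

t_1 = 7/3, t_2 = 143/75

F'(t) = 4t − 1.
F(1) = −4, F'(1) = 3, so t_1 = 1 − (−4)/3 = 7/3.
F(7/3) = 32/9, F'(7/3) = 25/3, so t_2 = (7/3) − (32/9)/(25/3) = 143/75.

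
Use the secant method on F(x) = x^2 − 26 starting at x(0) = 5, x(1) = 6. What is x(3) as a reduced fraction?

F(5) = −1, F(6) = 10. x(2) = 6 − 10·(6 − 5)/(10 − (−1)) = 56/11.
F(6) = 10, F(56/11) = −10/121. x(3) = (56/11) − (−10/121)·((56/11) − 6)/((−10/121) − 10) = 311/61.

311/61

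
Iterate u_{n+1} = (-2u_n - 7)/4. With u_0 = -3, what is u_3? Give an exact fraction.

u_1 = (-2·(-3) - 7)/4 = -1/4.
u_2 = (-2·(-1/4) - 7)/4 = -13/8.
u_3 = (-2·(-13/8) - 7)/4 = -15/16.

-15/16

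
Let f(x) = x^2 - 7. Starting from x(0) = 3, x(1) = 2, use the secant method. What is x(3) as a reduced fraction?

f(3) = 2, f(2) = -3. x(2) = 2 - (-3)·(2 - 3)/((-3) - 2) = 13/5.
f(2) = -3, f(13/5) = -6/25. x(3) = (13/5) - (-6/25)·((13/5) - 2)/((-6/25) - (-3)) = 61/23.

61/23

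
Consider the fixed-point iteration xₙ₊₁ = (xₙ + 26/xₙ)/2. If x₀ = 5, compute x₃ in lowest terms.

x₁ = (5 + 26/5)/2 = 51/10.
x₂ = (51/10 + 26/(51/10))/2 = 5201/1020.
x₃ = (5201/1020 + 26/(5201/1020))/2 = 54100801/10610040.

54100801/10610040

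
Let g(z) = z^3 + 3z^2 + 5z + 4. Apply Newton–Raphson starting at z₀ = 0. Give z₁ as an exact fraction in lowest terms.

−4/5

g'(z) = 3z^2 + 6z + 5.
g(0) = 4, g'(0) = 5, so z₁ = 0 − 4/5 = −4/5.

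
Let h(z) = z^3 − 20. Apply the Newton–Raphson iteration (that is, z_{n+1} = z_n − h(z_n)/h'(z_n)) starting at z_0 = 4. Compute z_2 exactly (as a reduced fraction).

67933/24642

h'(z) = 3z^2.
h(4) = 44, h'(4) = 48, so z_1 = 4 − 44/48 = 37/12.
h(37/12) = 16093/1728, h'(37/12) = 1369/48, so z_2 = (37/12) − (16093/1728)/(1369/48) = 67933/24642.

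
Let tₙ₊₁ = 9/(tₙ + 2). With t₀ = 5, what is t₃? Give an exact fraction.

t₁ = 9/(5 + 2) = 9/7.
t₂ = 9/(9/7 + 2) = 63/23.
t₃ = 9/(63/23 + 2) = 207/109.

207/109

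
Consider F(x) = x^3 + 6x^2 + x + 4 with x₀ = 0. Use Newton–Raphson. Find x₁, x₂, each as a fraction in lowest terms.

F'(x) = 3x^2 + 12x + 1.
F(0) = 4, F'(0) = 1, so x₁ = 0 - 4/1 = -4.
F(-4) = 32, F'(-4) = 1, so x₂ = (-4) - 32/1 = -36.

x₁ = -4, x₂ = -36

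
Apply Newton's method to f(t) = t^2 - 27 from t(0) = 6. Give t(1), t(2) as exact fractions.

f'(t) = 2t.
f(6) = 9, f'(6) = 12, so t(1) = 6 - 9/12 = 21/4.
f(21/4) = 9/16, f'(21/4) = 21/2, so t(2) = (21/4) - (9/16)/(21/2) = 291/56.

t(1) = 21/4, t(2) = 291/56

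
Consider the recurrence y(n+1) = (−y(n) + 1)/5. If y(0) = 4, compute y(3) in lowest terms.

y(1) = (−4 + 1)/5 = −3/5.
y(2) = (−(−3/5) + 1)/5 = 8/25.
y(3) = (−(8/25) + 1)/5 = 17/125.

17/125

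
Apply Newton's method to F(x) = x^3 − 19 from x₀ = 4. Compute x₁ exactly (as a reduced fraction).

F'(x) = 3x^2.
F(4) = 45, F'(4) = 48, so x₁ = 4 − 45/48 = 49/16.

49/16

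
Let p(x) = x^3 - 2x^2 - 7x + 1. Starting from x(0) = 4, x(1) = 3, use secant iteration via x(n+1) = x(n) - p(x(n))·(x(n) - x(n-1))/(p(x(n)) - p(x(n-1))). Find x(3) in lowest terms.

13019/3401

p(4) = 5, p(3) = -11. x(2) = 3 - (-11)·(3 - 4)/((-11) - 5) = 59/16.
p(3) = -11, p(59/16) = -7645/4096. x(3) = (59/16) - (-7645/4096)·((59/16) - 3)/((-7645/4096) - (-11)) = 13019/3401.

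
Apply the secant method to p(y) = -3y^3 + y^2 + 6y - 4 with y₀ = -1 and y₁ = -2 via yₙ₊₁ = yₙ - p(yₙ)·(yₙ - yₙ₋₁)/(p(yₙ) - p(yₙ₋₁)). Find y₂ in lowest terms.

-4/3

p(-1) = -6, p(-2) = 12. y₂ = (-2) - 12·((-2) - (-1))/(12 - (-6)) = -4/3.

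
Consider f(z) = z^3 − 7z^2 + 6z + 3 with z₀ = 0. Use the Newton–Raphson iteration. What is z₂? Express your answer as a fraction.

f'(z) = 3z^2 − 14z + 6.
f(0) = 3, f'(0) = 6, so z₁ = 0 − 3/6 = −1/2.
f(−1/2) = −15/8, f'(−1/2) = 55/4, so z₂ = (−1/2) − (−15/8)/(55/4) = −4/11.

−4/11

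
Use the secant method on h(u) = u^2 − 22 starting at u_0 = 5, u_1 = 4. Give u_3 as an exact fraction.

h(5) = 3, h(4) = −6. u_2 = 4 − (−6)·(4 − 5)/((−6) − 3) = 14/3.
h(4) = −6, h(14/3) = −2/9. u_3 = (14/3) − (−2/9)·((14/3) − 4)/((−2/9) − (−6)) = 61/13.

61/13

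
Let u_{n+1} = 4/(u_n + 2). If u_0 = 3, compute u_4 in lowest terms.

24/19

u_1 = 4/(3 + 2) = 4/5.
u_2 = 4/(4/5 + 2) = 10/7.
u_3 = 4/(10/7 + 2) = 7/6.
u_4 = 4/(7/6 + 2) = 24/19.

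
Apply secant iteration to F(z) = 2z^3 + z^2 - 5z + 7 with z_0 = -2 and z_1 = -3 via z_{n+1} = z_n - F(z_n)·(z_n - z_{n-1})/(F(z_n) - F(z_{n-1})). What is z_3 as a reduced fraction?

-26717/11911

F(-2) = 5, F(-3) = -23. z_2 = (-3) - (-23)·((-3) - (-2))/((-23) - 5) = -61/28.
F(-3) = -23, F(-61/28) = 21505/10976. z_3 = (-61/28) - (21505/10976)·((-61/28) - (-3))/((21505/10976) - (-23)) = -26717/11911.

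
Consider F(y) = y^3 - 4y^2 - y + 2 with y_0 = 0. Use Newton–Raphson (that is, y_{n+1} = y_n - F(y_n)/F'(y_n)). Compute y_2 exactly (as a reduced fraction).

2/5

F'(y) = 3y^2 - 8y - 1.
F(0) = 2, F'(0) = -1, so y_1 = 0 - 2/(-1) = 2.
F(2) = -8, F'(2) = -5, so y_2 = 2 - (-8)/(-5) = 2/5.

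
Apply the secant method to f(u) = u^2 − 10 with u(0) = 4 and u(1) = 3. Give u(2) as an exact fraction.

22/7

f(4) = 6, f(3) = −1. u(2) = 3 − (−1)·(3 − 4)/((−1) − 6) = 22/7.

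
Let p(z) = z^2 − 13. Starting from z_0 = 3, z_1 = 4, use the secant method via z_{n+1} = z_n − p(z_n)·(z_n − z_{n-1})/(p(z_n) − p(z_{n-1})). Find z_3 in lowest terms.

191/53

p(3) = −4, p(4) = 3. z_2 = 4 − 3·(4 − 3)/(3 − (−4)) = 25/7.
p(4) = 3, p(25/7) = −12/49. z_3 = (25/7) − (−12/49)·((25/7) − 4)/((−12/49) − 3) = 191/53.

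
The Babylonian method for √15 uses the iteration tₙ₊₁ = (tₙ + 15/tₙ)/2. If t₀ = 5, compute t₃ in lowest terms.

1921/496

t₁ = (5 + 15/5)/2 = 4.
t₂ = (4 + 15/4)/2 = 31/8.
t₃ = (31/8 + 15/(31/8))/2 = 1921/496.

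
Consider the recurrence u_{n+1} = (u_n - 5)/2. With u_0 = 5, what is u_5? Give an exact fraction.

u_1 = (5 - 5)/2 = 0.
u_2 = (0 - 5)/2 = -5/2.
u_3 = ((-5/2) - 5)/2 = -15/4.
u_4 = ((-15/4) - 5)/2 = -35/8.
u_5 = ((-35/8) - 5)/2 = -75/16.

-75/16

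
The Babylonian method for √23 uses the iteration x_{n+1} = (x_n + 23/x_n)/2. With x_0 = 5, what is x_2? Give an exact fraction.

1151/240

x_1 = (5 + 23/5)/2 = 24/5.
x_2 = (24/5 + 23/(24/5))/2 = 1151/240.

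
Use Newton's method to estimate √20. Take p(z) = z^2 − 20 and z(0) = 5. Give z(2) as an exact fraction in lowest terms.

161/36

p'(z) = 2z.
p(5) = 5, p'(5) = 10, so z(1) = 5 − 5/10 = 9/2.
p(9/2) = 1/4, p'(9/2) = 9, so z(2) = (9/2) − (1/4)/9 = 161/36.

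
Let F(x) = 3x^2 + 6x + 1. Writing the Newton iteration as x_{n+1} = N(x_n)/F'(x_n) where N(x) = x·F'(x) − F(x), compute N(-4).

47

F'(x) = 6x + 6.
N(x) = x·F'(x) − F(x) = x·(6x + 6) − (3x^2 + 6x + 1) = 3x^2 − 1.
N(-4) = 47.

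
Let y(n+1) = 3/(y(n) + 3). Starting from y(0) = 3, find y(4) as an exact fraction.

y(1) = 3/(3 + 3) = 1/2.
y(2) = 3/(1/2 + 3) = 6/7.
y(3) = 3/(6/7 + 3) = 7/9.
y(4) = 3/(7/9 + 3) = 27/34.

27/34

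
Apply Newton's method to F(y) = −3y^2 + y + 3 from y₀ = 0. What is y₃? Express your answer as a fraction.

−3783/3781

F'(y) = −6y + 1.
F(0) = 3, F'(0) = 1, so y₁ = 0 − 3/1 = −3.
F(−3) = −27, F'(−3) = 19, so y₂ = (−3) − (−27)/19 = −30/19.
F(−30/19) = −2187/361, F'(−30/19) = 199/19, so y₃ = (−30/19) − (−2187/361)/(199/19) = −3783/3781.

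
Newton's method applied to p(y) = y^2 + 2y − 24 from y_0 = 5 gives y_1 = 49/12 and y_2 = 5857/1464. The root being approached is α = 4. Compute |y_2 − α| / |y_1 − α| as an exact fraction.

1/122

y_1 − α = 49/12 − 4 = 1/12, so |y_1 − α| = 1/12.
y_2 − α = 5857/1464 − 4 = 1/1464, so |y_2 − α| = 1/1464.
Ratio = (1/1464) / (1/12) = 1/122.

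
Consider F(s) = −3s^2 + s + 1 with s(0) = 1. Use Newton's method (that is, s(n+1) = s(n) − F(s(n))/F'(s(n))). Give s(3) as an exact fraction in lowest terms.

F'(s) = −6s + 1.
F(1) = −1, F'(1) = −5, so s(1) = 1 − (−1)/(−5) = 4/5.
F(4/5) = −3/25, F'(4/5) = −19/5, so s(2) = (4/5) − (−3/25)/(−19/5) = 73/95.
F(73/95) = −27/9025, F'(73/95) = −343/95, so s(3) = (73/95) − (−27/9025)/(−343/95) = 25012/32585.

25012/32585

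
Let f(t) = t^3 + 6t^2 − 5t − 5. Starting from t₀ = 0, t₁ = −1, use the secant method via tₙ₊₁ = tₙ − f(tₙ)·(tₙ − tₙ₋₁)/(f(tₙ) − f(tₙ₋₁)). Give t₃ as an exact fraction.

−29/49

f(0) = −5, f(−1) = 5. t₂ = (−1) − 5·((−1) − 0)/(5 − (−5)) = −1/2.
f(−1) = 5, f(−1/2) = −9/8. t₃ = (−1/2) − (−9/8)·((−1/2) − (−1))/((−9/8) − 5) = −29/49.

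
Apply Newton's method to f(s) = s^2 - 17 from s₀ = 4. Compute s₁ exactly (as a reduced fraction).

33/8

f'(s) = 2s.
f(4) = -1, f'(4) = 8, so s₁ = 4 - (-1)/8 = 33/8.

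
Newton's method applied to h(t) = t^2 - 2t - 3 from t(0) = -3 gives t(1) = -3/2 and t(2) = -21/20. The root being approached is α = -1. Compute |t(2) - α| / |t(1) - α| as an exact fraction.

t(1) - α = -3/2 - (-1) = -3/2 + 1 = -1/2, so |t(1) - α| = 1/2.
t(2) - α = -21/20 - (-1) = -21/20 + 1 = -1/20, so |t(2) - α| = 1/20.
Ratio = (1/20) / (1/2) = 1/10.

1/10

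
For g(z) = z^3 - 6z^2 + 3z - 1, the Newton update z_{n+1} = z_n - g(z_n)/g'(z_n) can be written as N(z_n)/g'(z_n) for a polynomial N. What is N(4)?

33

g'(z) = 3z^2 - 12z + 3.
N(z) = z·g'(z) - g(z) = z·(3z^2 - 12z + 3) - (z^3 - 6z^2 + 3z - 1) = 2z^3 - 6z^2 + 1.
N(4) = 33.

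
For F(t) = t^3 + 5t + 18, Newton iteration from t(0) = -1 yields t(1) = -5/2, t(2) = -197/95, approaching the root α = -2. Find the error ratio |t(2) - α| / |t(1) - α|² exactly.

t(1) - α = -5/2 - (-2) = -5/2 + 2 = -1/2, so |t(1) - α| = 1/2.
t(2) - α = -197/95 - (-2) = -197/95 + 2 = -7/95, so |t(2) - α| = 7/95.
|t(1) - α|² = 1/4.
Ratio = (7/95) / (1/4) = 28/95.

28/95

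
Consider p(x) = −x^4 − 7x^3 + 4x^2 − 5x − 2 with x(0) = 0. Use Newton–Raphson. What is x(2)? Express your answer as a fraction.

p'(x) = −4x^3 − 21x^2 + 8x − 5.
p(0) = −2, p'(0) = −5, so x(1) = 0 − (−2)/(−5) = −2/5.
p(−2/5) = 664/625, p'(−2/5) = −1413/125, so x(2) = (−2/5) − (664/625)/(−1413/125) = −2162/7065.

−2162/7065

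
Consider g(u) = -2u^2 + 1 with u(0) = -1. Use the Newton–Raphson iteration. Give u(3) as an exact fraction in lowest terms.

g'(u) = -4u.
g(-1) = -1, g'(-1) = 4, so u(1) = (-1) - (-1)/4 = -3/4.
g(-3/4) = -1/8, g'(-3/4) = 3, so u(2) = (-3/4) - (-1/8)/3 = -17/24.
g(-17/24) = -1/288, g'(-17/24) = 17/6, so u(3) = (-17/24) - (-1/288)/(17/6) = -577/816.

-577/816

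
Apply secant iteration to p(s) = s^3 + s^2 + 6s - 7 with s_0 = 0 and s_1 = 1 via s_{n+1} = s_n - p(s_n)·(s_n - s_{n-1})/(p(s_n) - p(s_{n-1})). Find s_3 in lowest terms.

609/673

p(0) = -7, p(1) = 1. s_2 = 1 - 1·(1 - 0)/(1 - (-7)) = 7/8.
p(1) = 1, p(7/8) = -161/512. s_3 = (7/8) - (-161/512)·((7/8) - 1)/((-161/512) - 1) = 609/673.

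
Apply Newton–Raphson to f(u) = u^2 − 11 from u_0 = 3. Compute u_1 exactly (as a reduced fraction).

10/3

f'(u) = 2u.
f(3) = −2, f'(3) = 6, so u_1 = 3 − (−2)/6 = 10/3.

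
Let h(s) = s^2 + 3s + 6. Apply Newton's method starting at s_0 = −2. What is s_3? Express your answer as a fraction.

h'(s) = 2s + 3.
h(−2) = 4, h'(−2) = −1, so s_1 = (−2) − 4/(−1) = 2.
h(2) = 16, h'(2) = 7, so s_2 = 2 − 16/7 = −2/7.
h(−2/7) = 256/49, h'(−2/7) = 17/7, so s_3 = (−2/7) − (256/49)/(17/7) = −290/119.

−290/119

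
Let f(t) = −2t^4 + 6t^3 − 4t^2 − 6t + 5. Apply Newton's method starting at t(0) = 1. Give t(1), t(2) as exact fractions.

f'(t) = −8t^3 + 18t^2 − 8t − 6.
f(1) = −1, f'(1) = −4, so t(1) = 1 − (−1)/(−4) = 3/4.
f(3/4) = 19/128, f'(3/4) = −21/4, so t(2) = (3/4) − (19/128)/(−21/4) = 523/672.

t(1) = 3/4, t(2) = 523/672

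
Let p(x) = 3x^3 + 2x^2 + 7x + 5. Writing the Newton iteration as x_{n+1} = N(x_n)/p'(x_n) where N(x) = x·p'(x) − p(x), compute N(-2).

−45

p'(x) = 9x^2 + 4x + 7.
N(x) = x·p'(x) − p(x) = x·(9x^2 + 4x + 7) − (3x^3 + 2x^2 + 7x + 5) = 6x^3 + 2x^2 − 5.
N(-2) = −45.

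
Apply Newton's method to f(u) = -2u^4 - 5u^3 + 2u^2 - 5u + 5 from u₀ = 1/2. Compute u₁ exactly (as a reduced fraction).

f'(u) = -8u^3 - 15u^2 + 4u - 5.
f(1/2) = 9/4, f'(1/2) = -31/4, so u₁ = (1/2) - (9/4)/(-31/4) = 49/62.

49/62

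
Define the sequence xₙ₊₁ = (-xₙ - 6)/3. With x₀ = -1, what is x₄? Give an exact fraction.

x₁ = (-(-1) - 6)/3 = -5/3.
x₂ = (-(-5/3) - 6)/3 = -13/9.
x₃ = (-(-13/9) - 6)/3 = -41/27.
x₄ = (-(-41/27) - 6)/3 = -121/81.

-121/81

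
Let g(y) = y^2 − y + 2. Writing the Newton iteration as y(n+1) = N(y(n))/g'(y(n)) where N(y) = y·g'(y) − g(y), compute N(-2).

g'(y) = 2y − 1.
N(y) = y·g'(y) − g(y) = y·(2y − 1) − (y^2 − y + 2) = y^2 − 2.
N(-2) = 2.

2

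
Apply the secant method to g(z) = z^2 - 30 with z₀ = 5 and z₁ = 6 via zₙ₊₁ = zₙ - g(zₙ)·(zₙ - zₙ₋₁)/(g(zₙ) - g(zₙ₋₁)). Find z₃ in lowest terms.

g(5) = -5, g(6) = 6. z₂ = 6 - 6·(6 - 5)/(6 - (-5)) = 60/11.
g(6) = 6, g(60/11) = -30/121. z₃ = (60/11) - (-30/121)·((60/11) - 6)/((-30/121) - 6) = 115/21.

115/21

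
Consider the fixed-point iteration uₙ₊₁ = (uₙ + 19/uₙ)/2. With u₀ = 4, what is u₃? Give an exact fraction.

11916881/2733920

u₁ = (4 + 19/4)/2 = 35/8.
u₂ = (35/8 + 19/(35/8))/2 = 2441/560.
u₃ = (2441/560 + 19/(2441/560))/2 = 11916881/2733920.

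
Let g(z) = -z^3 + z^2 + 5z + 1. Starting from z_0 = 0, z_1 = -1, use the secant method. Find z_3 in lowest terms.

g(0) = 1, g(-1) = -2. z_2 = (-1) - (-2)·((-1) - 0)/((-2) - 1) = -1/3.
g(-1) = -2, g(-1/3) = -14/27. z_3 = (-1/3) - (-14/27)·((-1/3) - (-1))/((-14/27) - (-2)) = -1/10.

-1/10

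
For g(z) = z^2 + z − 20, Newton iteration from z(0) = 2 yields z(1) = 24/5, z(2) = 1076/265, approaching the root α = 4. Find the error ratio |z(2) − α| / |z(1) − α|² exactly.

5/53

z(1) − α = 24/5 − 4 = 4/5, so |z(1) − α| = 4/5.
z(2) − α = 1076/265 − 4 = 16/265, so |z(2) − α| = 16/265.
|z(1) − α|² = 16/25.
Ratio = (16/265) / (16/25) = 5/53.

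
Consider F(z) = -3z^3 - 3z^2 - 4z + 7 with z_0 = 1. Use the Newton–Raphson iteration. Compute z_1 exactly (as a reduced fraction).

F'(z) = -9z^2 - 6z - 4.
F(1) = -3, F'(1) = -19, so z_1 = 1 - (-3)/(-19) = 16/19.

16/19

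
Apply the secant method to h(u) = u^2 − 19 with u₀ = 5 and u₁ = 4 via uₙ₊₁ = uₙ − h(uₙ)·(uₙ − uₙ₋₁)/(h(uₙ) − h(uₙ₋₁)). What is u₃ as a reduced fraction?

h(5) = 6, h(4) = −3. u₂ = 4 − (−3)·(4 − 5)/((−3) − 6) = 13/3.
h(4) = −3, h(13/3) = −2/9. u₃ = (13/3) − (−2/9)·((13/3) − 4)/((−2/9) − (−3)) = 109/25.

109/25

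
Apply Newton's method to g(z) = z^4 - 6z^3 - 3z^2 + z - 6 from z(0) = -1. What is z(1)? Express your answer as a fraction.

g'(z) = 4z^3 - 18z^2 - 6z + 1.
g(-1) = -3, g'(-1) = -15, so z(1) = (-1) - (-3)/(-15) = -6/5.

-6/5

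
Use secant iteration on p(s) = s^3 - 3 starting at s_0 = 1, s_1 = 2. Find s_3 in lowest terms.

561/403

p(1) = -2, p(2) = 5. s_2 = 2 - 5·(2 - 1)/(5 - (-2)) = 9/7.
p(2) = 5, p(9/7) = -300/343. s_3 = (9/7) - (-300/343)·((9/7) - 2)/((-300/343) - 5) = 561/403.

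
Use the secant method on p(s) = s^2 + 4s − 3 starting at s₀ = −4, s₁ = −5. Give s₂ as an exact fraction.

−23/5

p(−4) = −3, p(−5) = 2. s₂ = (−5) − 2·((−5) − (−4))/(2 − (−3)) = −23/5.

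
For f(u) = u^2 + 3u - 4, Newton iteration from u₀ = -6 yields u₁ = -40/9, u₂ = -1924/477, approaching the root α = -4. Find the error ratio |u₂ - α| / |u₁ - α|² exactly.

u₁ - α = -40/9 - (-4) = -40/9 + 4 = -4/9, so |u₁ - α| = 4/9.
u₂ - α = -1924/477 - (-4) = -1924/477 + 4 = -16/477, so |u₂ - α| = 16/477.
|u₁ - α|² = 16/81.
Ratio = (16/477) / (16/81) = 9/53.

9/53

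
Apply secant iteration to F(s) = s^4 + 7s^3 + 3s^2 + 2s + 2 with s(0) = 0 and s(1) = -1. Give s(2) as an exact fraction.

F(0) = 2, F(-1) = -3. s(2) = (-1) - (-3)·((-1) - 0)/((-3) - 2) = -2/5.

-2/5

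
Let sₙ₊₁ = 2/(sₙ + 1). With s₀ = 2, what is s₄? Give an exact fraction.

s₁ = 2/(2 + 1) = 2/3.
s₂ = 2/(2/3 + 1) = 6/5.
s₃ = 2/(6/5 + 1) = 10/11.
s₄ = 2/(10/11 + 1) = 22/21.

22/21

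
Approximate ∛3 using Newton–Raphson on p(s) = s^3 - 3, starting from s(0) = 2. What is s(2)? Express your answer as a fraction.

p'(s) = 3s^2.
p(2) = 5, p'(2) = 12, so s(1) = 2 - 5/12 = 19/12.
p(19/12) = 1675/1728, p'(19/12) = 361/48, so s(2) = (19/12) - (1675/1728)/(361/48) = 9451/6498.

9451/6498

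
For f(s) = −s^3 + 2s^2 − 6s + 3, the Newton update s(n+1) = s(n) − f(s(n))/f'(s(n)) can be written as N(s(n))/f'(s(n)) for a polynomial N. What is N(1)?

f'(s) = −3s^2 + 4s − 6.
N(s) = s·f'(s) − f(s) = s·(−3s^2 + 4s − 6) − (−s^3 + 2s^2 − 6s + 3) = −2s^3 + 2s^2 − 3.
N(1) = −3.

−3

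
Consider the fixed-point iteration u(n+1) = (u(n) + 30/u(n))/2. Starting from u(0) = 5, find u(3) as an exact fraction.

116161/21208

u(1) = (5 + 30/5)/2 = 11/2.
u(2) = (11/2 + 30/(11/2))/2 = 241/44.
u(3) = (241/44 + 30/(241/44))/2 = 116161/21208.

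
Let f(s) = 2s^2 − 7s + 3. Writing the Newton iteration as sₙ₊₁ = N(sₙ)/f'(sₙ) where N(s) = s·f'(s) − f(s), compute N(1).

−1

f'(s) = 4s − 7.
N(s) = s·f'(s) − f(s) = s·(4s − 7) − (2s^2 − 7s + 3) = 2s^2 − 3.
N(1) = −1.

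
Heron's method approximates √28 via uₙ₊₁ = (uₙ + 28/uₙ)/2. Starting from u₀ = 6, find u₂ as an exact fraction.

127/24

u₁ = (6 + 28/6)/2 = 16/3.
u₂ = (16/3 + 28/(16/3))/2 = 127/24.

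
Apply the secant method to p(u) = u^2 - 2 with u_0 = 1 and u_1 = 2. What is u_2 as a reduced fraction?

4/3

p(1) = -1, p(2) = 2. u_2 = 2 - 2·(2 - 1)/(2 - (-1)) = 4/3.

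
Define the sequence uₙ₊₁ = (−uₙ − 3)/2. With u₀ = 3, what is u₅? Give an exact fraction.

−9/8

u₁ = (−3 − 3)/2 = −3.
u₂ = (−(−3) − 3)/2 = 0.
u₃ = (−0 − 3)/2 = −3/2.
u₄ = (−(−3/2) − 3)/2 = −3/4.
u₅ = (−(−3/4) − 3)/2 = −9/8.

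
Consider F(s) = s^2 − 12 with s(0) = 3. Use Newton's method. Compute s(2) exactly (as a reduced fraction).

F'(s) = 2s.
F(3) = −3, F'(3) = 6, so s(1) = 3 − (−3)/6 = 7/2.
F(7/2) = 1/4, F'(7/2) = 7, so s(2) = (7/2) − (1/4)/7 = 97/28.

97/28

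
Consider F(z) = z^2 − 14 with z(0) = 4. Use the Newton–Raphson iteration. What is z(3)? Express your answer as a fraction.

403201/107760

F'(z) = 2z.
F(4) = 2, F'(4) = 8, so z(1) = 4 − 2/8 = 15/4.
F(15/4) = 1/16, F'(15/4) = 15/2, so z(2) = (15/4) − (1/16)/(15/2) = 449/120.
F(449/120) = 1/14400, F'(449/120) = 449/60, so z(3) = (449/120) − (1/14400)/(449/60) = 403201/107760.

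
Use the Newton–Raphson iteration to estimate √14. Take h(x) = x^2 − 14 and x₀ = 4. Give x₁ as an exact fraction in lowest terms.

h'(x) = 2x.
h(4) = 2, h'(4) = 8, so x₁ = 4 − 2/8 = 15/4.

15/4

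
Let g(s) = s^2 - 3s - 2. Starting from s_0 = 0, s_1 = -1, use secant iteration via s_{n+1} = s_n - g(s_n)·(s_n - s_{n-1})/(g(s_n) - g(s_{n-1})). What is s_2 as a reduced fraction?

g(0) = -2, g(-1) = 2. s_2 = (-1) - 2·((-1) - 0)/(2 - (-2)) = -1/2.

-1/2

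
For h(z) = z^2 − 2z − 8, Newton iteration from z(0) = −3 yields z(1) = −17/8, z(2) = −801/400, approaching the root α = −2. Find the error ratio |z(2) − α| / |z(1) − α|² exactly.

4/25

z(1) − α = −17/8 − (−2) = −17/8 + 2 = −1/8, so |z(1) − α| = 1/8.
z(2) − α = −801/400 − (−2) = −801/400 + 2 = −1/400, so |z(2) − α| = 1/400.
|z(1) − α|² = 1/64.
Ratio = (1/400) / (1/64) = 4/25.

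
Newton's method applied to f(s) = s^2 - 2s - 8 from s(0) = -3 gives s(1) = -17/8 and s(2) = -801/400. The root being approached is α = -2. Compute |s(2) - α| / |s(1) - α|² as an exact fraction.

4/25

s(1) - α = -17/8 - (-2) = -17/8 + 2 = -1/8, so |s(1) - α| = 1/8.
s(2) - α = -801/400 - (-2) = -801/400 + 2 = -1/400, so |s(2) - α| = 1/400.
|s(1) - α|² = 1/64.
Ratio = (1/400) / (1/64) = 4/25.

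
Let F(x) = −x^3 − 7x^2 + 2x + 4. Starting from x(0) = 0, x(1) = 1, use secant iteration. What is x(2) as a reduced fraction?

F(0) = 4, F(1) = −2. x(2) = 1 − (−2)·(1 − 0)/((−2) − 4) = 2/3.

2/3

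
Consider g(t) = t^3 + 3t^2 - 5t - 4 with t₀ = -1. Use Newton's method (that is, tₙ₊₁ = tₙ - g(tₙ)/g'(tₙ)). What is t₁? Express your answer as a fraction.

-5/8

g'(t) = 3t^2 + 6t - 5.
g(-1) = 3, g'(-1) = -8, so t₁ = (-1) - 3/(-8) = -5/8.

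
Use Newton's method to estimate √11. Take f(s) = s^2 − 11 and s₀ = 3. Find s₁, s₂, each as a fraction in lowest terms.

f'(s) = 2s.
f(3) = −2, f'(3) = 6, so s₁ = 3 − (−2)/6 = 10/3.
f(10/3) = 1/9, f'(10/3) = 20/3, so s₂ = (10/3) − (1/9)/(20/3) = 199/60.

s₁ = 10/3, s₂ = 199/60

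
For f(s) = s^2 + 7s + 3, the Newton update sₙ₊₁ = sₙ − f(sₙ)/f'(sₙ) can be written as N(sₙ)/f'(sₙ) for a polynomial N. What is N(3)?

6

f'(s) = 2s + 7.
N(s) = s·f'(s) − f(s) = s·(2s + 7) − (s^2 + 7s + 3) = s^2 − 3.
N(3) = 6.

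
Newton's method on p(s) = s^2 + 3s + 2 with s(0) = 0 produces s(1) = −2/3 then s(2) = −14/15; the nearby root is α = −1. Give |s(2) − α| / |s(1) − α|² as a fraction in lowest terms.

3/5

s(1) − α = −2/3 − (−1) = −2/3 + 1 = 1/3, so |s(1) − α| = 1/3.
s(2) − α = −14/15 − (−1) = −14/15 + 1 = 1/15, so |s(2) − α| = 1/15.
|s(1) − α|² = 1/9.
Ratio = (1/15) / (1/9) = 3/5.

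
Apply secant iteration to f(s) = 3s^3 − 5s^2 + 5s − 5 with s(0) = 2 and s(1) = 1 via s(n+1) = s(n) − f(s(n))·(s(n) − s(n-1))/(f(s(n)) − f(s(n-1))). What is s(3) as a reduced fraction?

413/292

f(2) = 9, f(1) = −2. s(2) = 1 − (−2)·(1 − 2)/((−2) − 9) = 13/11.
f(1) = −2, f(13/11) = −1494/1331. s(3) = (13/11) − (−1494/1331)·((13/11) − 1)/((−1494/1331) − (−2)) = 413/292.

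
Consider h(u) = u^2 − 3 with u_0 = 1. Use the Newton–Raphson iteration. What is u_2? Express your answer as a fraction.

h'(u) = 2u.
h(1) = −2, h'(1) = 2, so u_1 = 1 − (−2)/2 = 2.
h(2) = 1, h'(2) = 4, so u_2 = 2 − 1/4 = 7/4.

7/4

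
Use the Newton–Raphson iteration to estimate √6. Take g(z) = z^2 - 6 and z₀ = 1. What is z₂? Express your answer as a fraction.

73/28

g'(z) = 2z.
g(1) = -5, g'(1) = 2, so z₁ = 1 - (-5)/2 = 7/2.
g(7/2) = 25/4, g'(7/2) = 7, so z₂ = (7/2) - (25/4)/7 = 73/28.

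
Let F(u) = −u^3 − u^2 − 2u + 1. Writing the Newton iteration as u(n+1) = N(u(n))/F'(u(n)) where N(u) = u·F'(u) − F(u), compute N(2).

F'(u) = −3u^2 − 2u − 2.
N(u) = u·F'(u) − F(u) = u·(−3u^2 − 2u − 2) − (−u^3 − u^2 − 2u + 1) = −2u^3 − u^2 − 1.
N(2) = −21.

−21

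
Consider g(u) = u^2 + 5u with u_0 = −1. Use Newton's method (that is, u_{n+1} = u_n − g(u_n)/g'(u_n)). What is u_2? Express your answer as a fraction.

g'(u) = 2u + 5.
g(−1) = −4, g'(−1) = 3, so u_1 = (−1) − (−4)/3 = 1/3.
g(1/3) = 16/9, g'(1/3) = 17/3, so u_2 = (1/3) − (16/9)/(17/3) = 1/51.

1/51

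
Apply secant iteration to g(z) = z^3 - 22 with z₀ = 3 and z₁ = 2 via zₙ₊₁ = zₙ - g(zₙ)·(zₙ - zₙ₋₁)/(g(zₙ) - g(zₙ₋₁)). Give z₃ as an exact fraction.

8651/3062

g(3) = 5, g(2) = -14. z₂ = 2 - (-14)·(2 - 3)/((-14) - 5) = 52/19.
g(2) = -14, g(52/19) = -10290/6859. z₃ = (52/19) - (-10290/6859)·((52/19) - 2)/((-10290/6859) - (-14)) = 8651/3062.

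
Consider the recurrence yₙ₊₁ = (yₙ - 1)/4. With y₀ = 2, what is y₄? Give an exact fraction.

-83/256

y₁ = (2 - 1)/4 = 1/4.
y₂ = ((1/4) - 1)/4 = -3/16.
y₃ = ((-3/16) - 1)/4 = -19/64.
y₄ = ((-19/64) - 1)/4 = -83/256.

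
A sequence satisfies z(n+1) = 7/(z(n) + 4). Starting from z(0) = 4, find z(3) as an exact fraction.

273/212

z(1) = 7/(4 + 4) = 7/8.
z(2) = 7/(7/8 + 4) = 56/39.
z(3) = 7/(56/39 + 4) = 273/212.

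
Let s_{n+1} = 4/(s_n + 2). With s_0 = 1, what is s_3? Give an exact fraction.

5/4

s_1 = 4/(1 + 2) = 4/3.
s_2 = 4/(4/3 + 2) = 6/5.
s_3 = 4/(6/5 + 2) = 5/4.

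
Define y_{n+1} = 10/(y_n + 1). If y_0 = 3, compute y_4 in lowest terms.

270/97

y_1 = 10/(3 + 1) = 5/2.
y_2 = 10/(5/2 + 1) = 20/7.
y_3 = 10/(20/7 + 1) = 70/27.
y_4 = 10/(70/27 + 1) = 270/97.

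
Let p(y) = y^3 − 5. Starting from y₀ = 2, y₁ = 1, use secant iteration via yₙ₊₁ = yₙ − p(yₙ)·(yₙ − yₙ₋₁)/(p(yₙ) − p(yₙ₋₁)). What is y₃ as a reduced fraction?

443/247

p(2) = 3, p(1) = −4. y₂ = 1 − (−4)·(1 − 2)/((−4) − 3) = 11/7.
p(1) = −4, p(11/7) = −384/343. y₃ = (11/7) − (−384/343)·((11/7) − 1)/((−384/343) − (−4)) = 443/247.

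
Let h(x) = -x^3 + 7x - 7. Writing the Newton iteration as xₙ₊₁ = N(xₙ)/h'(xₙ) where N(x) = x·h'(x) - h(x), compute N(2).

-9

h'(x) = -3x^2 + 7.
N(x) = x·h'(x) - h(x) = x·(-3x^2 + 7) - (-x^3 + 7x - 7) = -2x^3 + 7.
N(2) = -9.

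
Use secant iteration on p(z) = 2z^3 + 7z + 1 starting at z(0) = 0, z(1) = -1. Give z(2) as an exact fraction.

p(0) = 1, p(-1) = -8. z(2) = (-1) - (-8)·((-1) - 0)/((-8) - 1) = -1/9.

-1/9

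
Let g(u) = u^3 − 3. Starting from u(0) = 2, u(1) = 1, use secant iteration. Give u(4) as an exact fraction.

g(2) = 5, g(1) = −2. u(2) = 1 − (−2)·(1 − 2)/((−2) − 5) = 9/7.
g(1) = −2, g(9/7) = −300/343. u(3) = (9/7) − (−300/343)·((9/7) − 1)/((−300/343) − (−2)) = 291/193.
g(9/7) = −300/343, g(291/193) = 3075000/7189057. u(4) = (291/193) − (3075000/7189057)·((291/193) − (9/7))/((3075000/7189057) − (−300/343)) = 5119903/3568269.

5119903/3568269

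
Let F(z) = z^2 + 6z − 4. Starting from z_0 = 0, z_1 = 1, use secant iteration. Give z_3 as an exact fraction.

32/53

F(0) = −4, F(1) = 3. z_2 = 1 − 3·(1 − 0)/(3 − (−4)) = 4/7.
F(1) = 3, F(4/7) = −12/49. z_3 = (4/7) − (−12/49)·((4/7) − 1)/((−12/49) − 3) = 32/53.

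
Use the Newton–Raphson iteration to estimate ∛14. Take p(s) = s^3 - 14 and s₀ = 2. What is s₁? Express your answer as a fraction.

5/2

p'(s) = 3s^2.
p(2) = -6, p'(2) = 12, so s₁ = 2 - (-6)/12 = 5/2.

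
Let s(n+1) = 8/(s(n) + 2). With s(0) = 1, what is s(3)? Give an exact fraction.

s(1) = 8/(1 + 2) = 8/3.
s(2) = 8/(8/3 + 2) = 12/7.
s(3) = 8/(12/7 + 2) = 28/13.

28/13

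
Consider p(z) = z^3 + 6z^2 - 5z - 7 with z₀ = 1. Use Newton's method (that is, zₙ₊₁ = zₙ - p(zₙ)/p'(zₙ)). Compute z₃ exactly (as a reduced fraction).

p'(z) = 3z^2 + 12z - 5.
p(1) = -5, p'(1) = 10, so z₁ = 1 - (-5)/10 = 3/2.
p(3/2) = 19/8, p'(3/2) = 79/4, so z₂ = (3/2) - (19/8)/(79/4) = 109/79.
p(109/79) = 74005/493039, p'(109/79) = 107770/6241, so z₃ = (109/79) - (74005/493039)/(107770/6241) = 2334585/1702766.

2334585/1702766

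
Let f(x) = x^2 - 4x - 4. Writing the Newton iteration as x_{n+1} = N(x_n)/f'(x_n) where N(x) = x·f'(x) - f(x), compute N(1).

5

f'(x) = 2x - 4.
N(x) = x·f'(x) - f(x) = x·(2x - 4) - (x^2 - 4x - 4) = x^2 + 4.
N(1) = 5.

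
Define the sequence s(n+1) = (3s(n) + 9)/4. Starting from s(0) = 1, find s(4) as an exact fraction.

s(1) = (3·1 + 9)/4 = 3.
s(2) = (3·3 + 9)/4 = 9/2.
s(3) = (3·(9/2) + 9)/4 = 45/8.
s(4) = (3·(45/8) + 9)/4 = 207/32.

207/32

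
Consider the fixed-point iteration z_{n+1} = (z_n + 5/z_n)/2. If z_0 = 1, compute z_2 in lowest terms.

7/3

z_1 = (1 + 5/1)/2 = 3.
z_2 = (3 + 5/3)/2 = 7/3.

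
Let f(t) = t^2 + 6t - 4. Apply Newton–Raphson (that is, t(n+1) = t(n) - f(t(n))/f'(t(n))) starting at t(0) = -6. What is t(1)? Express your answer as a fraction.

-20/3

f'(t) = 2t + 6.
f(-6) = -4, f'(-6) = -6, so t(1) = (-6) - (-4)/(-6) = -20/3.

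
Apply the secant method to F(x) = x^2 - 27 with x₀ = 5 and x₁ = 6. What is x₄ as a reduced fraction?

F(5) = -2, F(6) = 9. x₂ = 6 - 9·(6 - 5)/(9 - (-2)) = 57/11.
F(6) = 9, F(57/11) = -18/121. x₃ = (57/11) - (-18/121)·((57/11) - 6)/((-18/121) - 9) = 213/41.
F(57/11) = -18/121, F(213/41) = -18/1681. x₄ = (213/41) - (-18/1681)·((213/41) - (57/11))/((-18/1681) - (-18/121)) = 1351/260.

1351/260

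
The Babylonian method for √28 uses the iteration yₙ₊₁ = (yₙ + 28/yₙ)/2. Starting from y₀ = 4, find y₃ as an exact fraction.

y₁ = (4 + 28/4)/2 = 11/2.
y₂ = (11/2 + 28/(11/2))/2 = 233/44.
y₃ = (233/44 + 28/(233/44))/2 = 108497/20504.

108497/20504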